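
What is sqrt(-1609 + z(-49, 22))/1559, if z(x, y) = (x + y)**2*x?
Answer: I*sqrt(37330)/1559 ≈ 0.12393*I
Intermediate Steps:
z(x, y) = x*(x + y)**2
sqrt(-1609 + z(-49, 22))/1559 = sqrt(-1609 - 49*(-49 + 22)**2)/1559 = sqrt(-1609 - 49*(-27)**2)*(1/1559) = sqrt(-1609 - 49*729)*(1/1559) = sqrt(-1609 - 35721)*(1/1559) = sqrt(-37330)*(1/1559) = (I*sqrt(37330))*(1/1559) = I*sqrt(37330)/1559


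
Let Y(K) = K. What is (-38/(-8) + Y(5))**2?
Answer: 1521/16 ≈ 95.063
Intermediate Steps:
(-38/(-8) + Y(5))**2 = (-38/(-8) + 5)**2 = (-38*(-1/8) + 5)**2 = (19/4 + 5)**2 = (39/4)**2 = 1521/16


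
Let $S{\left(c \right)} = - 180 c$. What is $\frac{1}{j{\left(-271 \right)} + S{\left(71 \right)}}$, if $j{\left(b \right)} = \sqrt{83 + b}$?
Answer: $- \frac{3195}{40832147} - \frac{i \sqrt{47}}{81664294} \approx -7.8247 \cdot 10^{-5} - 8.3949 \cdot 10^{-8} i$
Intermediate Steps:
$\frac{1}{j{\left(-271 \right)} + S{\left(71 \right)}} = \frac{1}{\sqrt{83 - 271} - 12780} = \frac{1}{\sqrt{-188} - 12780} = \frac{1}{2 i \sqrt{47} - 12780} = \frac{1}{-12780 + 2 i \sqrt{47}}$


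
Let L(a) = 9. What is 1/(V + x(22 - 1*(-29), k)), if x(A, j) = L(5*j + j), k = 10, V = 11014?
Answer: 1/11023 ≈ 9.0719e-5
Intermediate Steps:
x(A, j) = 9
1/(V + x(22 - 1*(-29), k)) = 1/(11014 + 9) = 1/11023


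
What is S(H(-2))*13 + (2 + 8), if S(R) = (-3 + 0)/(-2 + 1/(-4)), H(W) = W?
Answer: 82/3 ≈ 27.333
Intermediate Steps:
S(R) = 4/3 (S(R) = -3/(-2 - ¼) = -3/(-9/4) = -3*(-4/9) = 4/3)
S(H(-2))*13 + (2 + 8) = (4/3)*13 + (2 + 8) = 52/3 + 10 = 82/3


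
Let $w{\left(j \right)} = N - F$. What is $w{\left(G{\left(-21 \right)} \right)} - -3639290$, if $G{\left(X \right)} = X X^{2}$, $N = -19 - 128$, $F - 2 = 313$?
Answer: $3638828$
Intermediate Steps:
$F = 315$ ($F = 2 + 313 = 315$)
$N = -147$ ($N = -19 - 128 = -147$)
$G{\left(X \right)} = X^{3}$
$w{\left(j \right)} = -462$ ($w{\left(j \right)} = -147 - 315 = -462$)
$w{\left(G{\left(-21 \right)} \right)} - -3639290 = -462 - -3639290 = -462 + 3639290 = 3638828$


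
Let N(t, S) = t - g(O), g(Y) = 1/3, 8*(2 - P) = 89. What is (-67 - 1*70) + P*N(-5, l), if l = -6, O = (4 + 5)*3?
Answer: -265/3 ≈ -88.333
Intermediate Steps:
P = -73/8 (P = 2 - ⅛*89 = 2 - 89/8 = -73/8 ≈ -9.1250)
O = 27 (O = 9*3 = 27)
g(Y) = ⅓
N(t, S) = -⅓ + t (N(t, S) = t - 1*⅓ = t - ⅓ = -⅓ + t)
(-67 - 1*70) + P*N(-5, l) = (-67 - 1*70) - 73*(-⅓ - 5)/8 = (-67 - 70) - 73/8*(-16/3) = -137 + 146/3 = -265/3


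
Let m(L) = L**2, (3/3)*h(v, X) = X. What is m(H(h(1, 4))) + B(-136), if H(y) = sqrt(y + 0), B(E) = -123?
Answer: -119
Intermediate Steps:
h(v, X) = X
H(y) = sqrt(y)
m(H(h(1, 4))) + B(-136) = (sqrt(4))**2 - 123 = 2**2 - 123 = 4 - 123 = -119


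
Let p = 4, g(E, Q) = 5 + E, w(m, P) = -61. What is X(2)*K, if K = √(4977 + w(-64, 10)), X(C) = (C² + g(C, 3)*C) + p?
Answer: 44*√1229 ≈ 1542.5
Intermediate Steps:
X(C) = 4 + C² + C*(5 + C) (X(C) = (C² + (5 + C)*C) + 4 = (C² + C*(5 + C)) + 4 = 4 + C² + C*(5 + C))
K = 2*√1229 (K = √(4977 - 61) = √4916 = 2*√1229 ≈ 70.114)
X(2)*K = (4 + 2² + 2*(5 + 2))*(2*√1229) = (4 + 4 + 2*7)*(2*√1229) = (4 + 4 + 14)*(2*√1229) = 22*(2*√1229) = 44*√1229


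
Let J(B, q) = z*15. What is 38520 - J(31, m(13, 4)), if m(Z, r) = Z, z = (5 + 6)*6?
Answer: 37530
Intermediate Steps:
z = 66 (z = 11*6 = 66)
J(B, q) = 990 (J(B, q) = 66*15 = 990)
38520 - J(31, m(13, 4)) = 38520 - 1*990 = 38520 - 990 = 37530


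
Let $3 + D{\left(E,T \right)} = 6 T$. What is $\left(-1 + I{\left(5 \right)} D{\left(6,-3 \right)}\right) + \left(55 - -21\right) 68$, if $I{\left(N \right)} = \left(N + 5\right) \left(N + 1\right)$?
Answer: $3907$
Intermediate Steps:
$I{\left(N \right)} = \left(1 + N\right) \left(5 + N\right)$ ($I{\left(N \right)} = \left(5 + N\right) \left(1 + N\right) = \left(1 + N\right) \left(5 + N\right)$)
$D{\left(E,T \right)} = -3 + 6 T$
$\left(-1 + I{\left(5 \right)} D{\left(6,-3 \right)}\right) + \left(55 - -21\right) 68 = \left(-1 + \left(5 + 5^{2} + 6 \cdot 5\right) \left(-3 + 6 \left(-3\right)\right)\right) + \left(55 - -21\right) 68 = \left(-1 + \left(5 + 25 + 30\right) \left(-3 - 18\right)\right) + \left(55 + 21\right) 68 = \left(-1 + 60 \left(-21\right)\right) + 76 \cdot 68 = \left(-1 - 1260\right) + 5168 = -1261 + 5168 = 3907$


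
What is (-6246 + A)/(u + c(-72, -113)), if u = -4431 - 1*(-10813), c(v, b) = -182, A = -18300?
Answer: -12273/3100 ≈ -3.9590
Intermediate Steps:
u = 6382 (u = -4431 + 10813 = 6382)
(-6246 + A)/(u + c(-72, -113)) = (-6246 - 18300)/(6382 - 182) = -24546/6200 = -24546*1/6200 = -12273/3100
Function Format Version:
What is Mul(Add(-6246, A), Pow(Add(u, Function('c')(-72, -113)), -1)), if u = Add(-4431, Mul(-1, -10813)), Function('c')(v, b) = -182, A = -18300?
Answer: Rational(-12273, 3100) ≈ -3.9590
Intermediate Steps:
u = 6382 (u = Add(-4431, 10813) = 6382)
Mul(Add(-6246, A), Pow(Add(u, Function('c')(-72, -113)), -1)) = Mul(Add(-6246, -18300), Pow(Add(6382, -182), -1)) = Mul(-24546, Pow(6200, -1)) = Mul(-24546, Rational(1, 6200)) = Rational(-12273, 3100)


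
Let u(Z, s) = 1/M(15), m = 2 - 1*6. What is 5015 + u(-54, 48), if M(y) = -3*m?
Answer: 60181/12 ≈ 5015.1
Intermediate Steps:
m = -4 (m = 2 - 6 = -4)
M(y) = 12 (M(y) = -3*(-4) = 12)
u(Z, s) = 1/12
5015 + u(-54, 48) = 5015 + 1/12 = 60181/12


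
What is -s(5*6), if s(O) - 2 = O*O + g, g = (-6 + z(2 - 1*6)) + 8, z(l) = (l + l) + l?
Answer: -892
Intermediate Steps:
z(l) = 3*l (z(l) = 2*l + l = 3*l)
g = -10 (g = (-6 + 3*(2 - 1*6)) + 8 = (-6 + 3*(2 - 6)) + 8 = (-6 + 3*(-4)) + 8 = (-6 - 12) + 8 = -18 + 8 = -10)
s(O) = -8 + O² (s(O) = 2 + (O*O - 10) = 2 + (O² - 10) = 2 + (-10 + O²) = -8 + O²)
-s(5*6) = -(-8 + (5*6)²) = -(-8 + 30²) = -(-8 + 900) = -1*892 = -892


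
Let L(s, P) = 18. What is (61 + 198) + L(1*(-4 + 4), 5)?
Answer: 277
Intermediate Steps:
(61 + 198) + L(1*(-4 + 4), 5) = (61 + 198) + 18 = 259 + 18 = 277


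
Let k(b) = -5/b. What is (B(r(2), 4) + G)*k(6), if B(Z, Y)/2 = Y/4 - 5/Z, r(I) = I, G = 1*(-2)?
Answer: 25/6 ≈ 4.1667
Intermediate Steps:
G = -2
B(Z, Y) = Y/2 - 10/Z (B(Z, Y) = 2*(Y/4 - 5/Z) = 2*(-5/Z + Y/4) = Y/2 - 10/Z)
(B(r(2), 4) + G)*k(6) = (((1/2)*4 - 10/2) - 2)*(-5/6) = ((2 - 10*1/2) - 2)*(-5*1/6) = ((2 - 5) - 2)*(-5/6) = (-3 - 2)*(-5/6) = -5*(-5/6) = 25/6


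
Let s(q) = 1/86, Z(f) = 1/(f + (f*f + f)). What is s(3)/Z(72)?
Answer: 2664/43 ≈ 61.953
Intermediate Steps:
Z(f) = 1/(f**2 + 2*f) (Z(f) = 1/(f + (f**2 + f)) = 1/(f + (f + f**2)) = 1/(f**2 + 2*f))
s(q) = 1/86
s(3)/Z(72) = 1/(86*((1/(72*(2 + 72))))) = 1/(86*(((1/72)/74))) = 1/(86*(((1/72)*(1/74)))) = 1/(86*(1/5328)) = (1/86)*5328 = 2664/43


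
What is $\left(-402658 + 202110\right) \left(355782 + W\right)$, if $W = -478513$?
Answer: $24613456588$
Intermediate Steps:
$\left(-402658 + 202110\right) \left(355782 + W\right) = \left(-402658 + 202110\right) \left(355782 - 478513\right) = \left(-200548\right) \left(-122731\right) = 24613456588$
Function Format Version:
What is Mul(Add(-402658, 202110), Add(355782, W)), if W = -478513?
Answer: 24613456588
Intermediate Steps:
Mul(Add(-402658, 202110), Add(355782, W)) = Mul(Add(-402658, 202110), Add(355782, -478513)) = Mul(-200548, -122731) = 24613456588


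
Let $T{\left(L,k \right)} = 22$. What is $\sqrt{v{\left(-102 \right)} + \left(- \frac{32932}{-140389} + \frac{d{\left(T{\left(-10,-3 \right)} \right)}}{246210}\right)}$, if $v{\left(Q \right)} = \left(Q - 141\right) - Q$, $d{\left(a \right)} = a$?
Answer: $\frac{i \sqrt{49993928522039460270}}{595951305} \approx 11.864 i$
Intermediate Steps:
$v{\left(Q \right)} = -141$ ($v{\left(Q \right)} = \left(Q - 141\right) - Q = \left(-141 + Q\right) - Q = -141$)
$\sqrt{v{\left(-102 \right)} + \left(- \frac{32932}{-140389} + \frac{d{\left(T{\left(-10,-3 \right)} \right)}}{246210}\right)} = \sqrt{-141 + \left(- \frac{32932}{-140389} + \frac{22}{246210}\right)} = \sqrt{-141 + \left(\left(-32932\right) \left(- \frac{1}{140389}\right) + 22 \cdot \frac{1}{246210}\right)} = \sqrt{-141 + \left(\frac{32932}{140389} + \frac{11}{123105}\right)} = \sqrt{-141 + \frac{139849591}{595951305}} = \sqrt{- \frac{83889284414}{595951305}} = \frac{i \sqrt{49993928522039460270}}{595951305}$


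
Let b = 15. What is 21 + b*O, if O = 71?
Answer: 1086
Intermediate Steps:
21 + b*O = 21 + 15*71 = 21 + 1065 = 1086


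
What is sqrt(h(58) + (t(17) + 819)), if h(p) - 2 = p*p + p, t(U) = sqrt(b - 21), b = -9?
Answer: sqrt(4243 + I*sqrt(30)) ≈ 65.138 + 0.042*I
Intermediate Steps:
t(U) = I*sqrt(30) (t(U) = sqrt(-9 - 21) = sqrt(-30) = I*sqrt(30))
h(p) = 2 + p + p**2 (h(p) = 2 + (p*p + p) = 2 + (p**2 + p) = 2 + (p + p**2) = 2 + p + p**2)
sqrt(h(58) + (t(17) + 819)) = sqrt((2 + 58 + 58**2) + (I*sqrt(30) + 819)) = sqrt((2 + 58 + 3364) + (819 + I*sqrt(30))) = sqrt(3424 + (819 + I*sqrt(30))) = sqrt(4243 + I*sqrt(30))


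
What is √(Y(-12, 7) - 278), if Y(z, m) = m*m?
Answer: I*√229 ≈ 15.133*I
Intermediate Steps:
Y(z, m) = m²
√(Y(-12, 7) - 278) = √(7² - 278) = √(49 - 278) = √(-229) = I*√229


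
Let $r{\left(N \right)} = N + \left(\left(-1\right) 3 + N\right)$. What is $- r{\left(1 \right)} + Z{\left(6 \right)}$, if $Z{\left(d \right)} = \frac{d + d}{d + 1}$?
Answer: $\frac{19}{7} \approx 2.7143$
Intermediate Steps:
$Z{\left(d \right)} = \frac{2 d}{1 + d}$
$r{\left(N \right)} = -3 + 2 N$ ($r{\left(N \right)} = N + \left(-3 + N\right) = -3 + 2 N$)
$- r{\left(1 \right)} + Z{\left(6 \right)} = - (-3 + 2 \cdot 1) + 2 \cdot 6 \frac{1}{1 + 6} = - (-3 + 2) + 2 \cdot 6 \cdot \frac{1}{7} = \left(-1\right) \left(-1\right) + 2 \cdot 6 \cdot \frac{1}{7} = 1 + \frac{12}{7} = \frac{19}{7}$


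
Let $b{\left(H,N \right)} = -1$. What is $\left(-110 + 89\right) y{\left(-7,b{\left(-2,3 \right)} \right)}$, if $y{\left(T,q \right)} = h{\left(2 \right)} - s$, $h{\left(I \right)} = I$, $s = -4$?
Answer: $-126$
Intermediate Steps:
$y{\left(T,q \right)} = 6$ ($y{\left(T,q \right)} = 2 - -4 = 2 + 4 = 6$)
$\left(-110 + 89\right) y{\left(-7,b{\left(-2,3 \right)} \right)} = \left(-110 + 89\right) 6 = \left(-21\right) 6 = -126$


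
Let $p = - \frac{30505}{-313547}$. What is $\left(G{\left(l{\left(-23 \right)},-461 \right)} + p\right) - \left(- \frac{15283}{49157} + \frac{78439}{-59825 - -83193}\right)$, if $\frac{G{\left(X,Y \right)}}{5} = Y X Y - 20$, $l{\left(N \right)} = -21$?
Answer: $- \frac{8037161917056788853193}{360171682212472} \approx -2.2315 \cdot 10^{7}$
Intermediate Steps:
$G{\left(X,Y \right)} = -100 + 5 X Y^{2}$ ($G{\left(X,Y \right)} = 5 \left(Y X Y - 20\right) = 5 \left(X Y Y - 20\right) = 5 \left(X Y^{2} - 20\right) = 5 \left(-20 + X Y^{2}\right) = -100 + 5 X Y^{2}$)
$p = \frac{30505}{313547}$ ($p = \left(-30505\right) \left(- \frac{1}{313547}\right) = \frac{30505}{313547} \approx 0.09729$)
$\left(G{\left(l{\left(-23 \right)},-461 \right)} + p\right) - \left(- \frac{15283}{49157} + \frac{78439}{-59825 - -83193}\right) = \left(\left(-100 + 5 \left(-21\right) \left(-461\right)^{2}\right) + \frac{30505}{313547}\right) - \left(- \frac{15283}{49157} + \frac{78439}{-59825 - -83193}\right) = \left(\left(-100 + 5 \left(-21\right) 212521\right) + \frac{30505}{313547}\right) - \left(- \frac{15283}{49157} + \frac{78439}{-59825 + 83193}\right) = \left(\left(-100 - 22314705\right) + \frac{30505}{313547}\right) + \left(- \frac{78439}{23368} + \frac{15283}{49157}\right) = \left(-22314805 + \frac{30505}{313547}\right) + \left(\left(-78439\right) \frac{1}{23368} + \frac{15283}{49157}\right) = - \frac{6996740132830}{313547} + \left(- \frac{78439}{23368} + \frac{15283}{49157}\right) = - \frac{6996740132830}{313547} - \frac{3498692779}{1148700776} = - \frac{8037161917056788853193}{360171682212472}$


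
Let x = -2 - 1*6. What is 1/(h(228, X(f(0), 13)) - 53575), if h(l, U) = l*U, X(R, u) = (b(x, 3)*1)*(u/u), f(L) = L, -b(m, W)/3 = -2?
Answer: -1/52207 ≈ -1.9155e-5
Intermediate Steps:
x = -8 (x = -2 - 6 = -8)
b(m, W) = 6 (b(m, W) = -3*(-2) = 6)
X(R, u) = 6 (X(R, u) = (6*1)*(u/u) = 6*1 = 6)
h(l, U) = U*l
1/(h(228, X(f(0), 13)) - 53575) = 1/(6*228 - 53575) = 1/(1368 - 53575) = 1/(-52207) = -1/52207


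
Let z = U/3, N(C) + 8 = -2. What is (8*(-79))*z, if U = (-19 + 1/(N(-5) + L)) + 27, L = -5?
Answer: -75208/45 ≈ -1671.3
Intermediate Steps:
N(C) = -10 (N(C) = -8 - 2 = -10)
U = 119/15 (U = (-19 + 1/(-10 - 5)) + 27 = (-19 + 1/(-15)) + 27 = (-19 - 1/15) + 27 = -286/15 + 27 = 119/15 ≈ 7.9333)
z = 119/45 (z = (119/15)/3 = (119/15)*(1/3) = 119/45 ≈ 2.6444)
(8*(-79))*z = (8*(-79))*(119/45) = -632*119/45 = -75208/45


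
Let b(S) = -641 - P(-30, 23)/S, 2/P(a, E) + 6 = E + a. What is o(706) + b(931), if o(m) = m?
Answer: 786697/12103 ≈ 65.000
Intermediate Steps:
P(a, E) = 2/(-6 + E + a) (P(a, E) = 2/(-6 + (E + a)) = 2/(-6 + E + a))
b(S) = -641 + 2/(13*S) (b(S) = -641 - 2/(-6 + 23 - 30)/S = -641 - 2/(-13)/S = -641 - 2*(-1/13)/S = -641 - (-2)/(13*S) = -641 + 2/(13*S))
o(706) + b(931) = 706 + (-641 + (2/13)/931) = 706 + (-641 + (2/13)*(1/931)) = 706 + (-641 + 2/12103) = 706 - 7758021/12103 = 786697/12103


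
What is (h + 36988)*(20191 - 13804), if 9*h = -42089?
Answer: 619119587/3 ≈ 2.0637e+8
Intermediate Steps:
h = -42089/9 (h = (⅑)*(-42089) = -42089/9 ≈ -4676.6)
(h + 36988)*(20191 - 13804) = (-42089/9 + 36988)*(20191 - 13804) = (290803/9)*6387 = 619119587/3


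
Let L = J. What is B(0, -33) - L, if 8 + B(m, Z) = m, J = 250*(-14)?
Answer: 3492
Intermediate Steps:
J = -3500
L = -3500
B(m, Z) = -8 + m
B(0, -33) - L = (-8 + 0) - 1*(-3500) = -8 + 3500 = 3492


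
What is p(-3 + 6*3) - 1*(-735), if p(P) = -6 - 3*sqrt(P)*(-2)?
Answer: 729 + 6*sqrt(15) ≈ 752.24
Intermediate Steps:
p(P) = -6 + 6*sqrt(P)
p(-3 + 6*3) - 1*(-735) = (-6 + 6*sqrt(-3 + 6*3)) - 1*(-735) = (-6 + 6*sqrt(-3 + 18)) + 735 = (-6 + 6*sqrt(15)) + 735 = 729 + 6*sqrt(15)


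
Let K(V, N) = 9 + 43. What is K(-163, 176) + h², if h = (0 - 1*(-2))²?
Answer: 68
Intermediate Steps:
K(V, N) = 52
h = 4 (h = (0 + 2)² = 2² = 4)
K(-163, 176) + h² = 52 + 4² = 52 + 16 = 68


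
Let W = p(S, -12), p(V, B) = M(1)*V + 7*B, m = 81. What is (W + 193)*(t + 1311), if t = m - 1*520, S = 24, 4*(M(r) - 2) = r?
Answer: 142136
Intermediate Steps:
M(r) = 2 + r/4
p(V, B) = 7*B + 9*V/4 (p(V, B) = (2 + (1/4)*1)*V + 7*B = (2 + 1/4)*V + 7*B = 9*V/4 + 7*B = 7*B + 9*V/4)
W = -30 (W = 7*(-12) + (9/4)*24 = -84 + 54 = -30)
t = -439 (t = 81 - 1*520 = 81 - 520 = -439)
(W + 193)*(t + 1311) = (-30 + 193)*(-439 + 1311) = 163*872 = 142136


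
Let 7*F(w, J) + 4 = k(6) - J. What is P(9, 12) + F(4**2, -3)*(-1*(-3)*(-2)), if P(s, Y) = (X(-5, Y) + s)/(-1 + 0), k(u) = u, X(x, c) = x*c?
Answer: 327/7 ≈ 46.714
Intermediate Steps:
X(x, c) = c*x
F(w, J) = 2/7 - J/7 (F(w, J) = -4/7 + (6 - J)/7 = -4/7 + (6/7 - J/7) = 2/7 - J/7)
P(s, Y) = -s + 5*Y (P(s, Y) = (Y*(-5) + s)/(-1 + 0) = (-5*Y + s)/(-1) = (s - 5*Y)*(-1) = -s + 5*Y)
P(9, 12) + F(4**2, -3)*(-1*(-3)*(-2)) = (-1*9 + 5*12) + (2/7 - 1/7*(-3))*(-1*(-3)*(-2)) = (-9 + 60) + (2/7 + 3/7)*(3*(-2)) = 51 + (5/7)*(-6) = 51 - 30/7 = 327/7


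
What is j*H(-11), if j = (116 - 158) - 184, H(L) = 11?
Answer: -2486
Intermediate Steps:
j = -226 (j = -42 - 184 = -226)
j*H(-11) = -226*11 = -2486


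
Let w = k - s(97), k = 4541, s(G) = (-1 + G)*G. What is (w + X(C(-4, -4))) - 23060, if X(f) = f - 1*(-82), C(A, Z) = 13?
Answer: -27736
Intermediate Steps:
s(G) = G*(-1 + G)
X(f) = 82 + f (X(f) = f + 82 = 82 + f)
w = -4771 (w = 4541 - 97*(-1 + 97) = 4541 - 97*96 = 4541 - 1*9312 = 4541 - 9312 = -4771)
(w + X(C(-4, -4))) - 23060 = (-4771 + (82 + 13)) - 23060 = (-4771 + 95) - 23060 = -4676 - 23060 = -27736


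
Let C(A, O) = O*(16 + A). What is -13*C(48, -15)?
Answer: 12480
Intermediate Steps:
-13*C(48, -15) = -(-195)*(16 + 48) = -(-195)*64 = -13*(-960) = 12480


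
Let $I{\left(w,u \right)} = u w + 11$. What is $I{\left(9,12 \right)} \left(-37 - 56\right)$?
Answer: $-11067$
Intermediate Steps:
$I{\left(w,u \right)} = 11 + u w$
$I{\left(9,12 \right)} \left(-37 - 56\right) = \left(11 + 12 \cdot 9\right) \left(-37 - 56\right) = \left(11 + 108\right) \left(-93\right) = 119 \left(-93\right) = -11067$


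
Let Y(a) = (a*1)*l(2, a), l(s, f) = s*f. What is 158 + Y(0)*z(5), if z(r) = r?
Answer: 158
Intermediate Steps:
l(s, f) = f*s
Y(a) = 2*a² (Y(a) = (a*1)*(a*2) = a*(2*a) = 2*a²)
158 + Y(0)*z(5) = 158 + (2*0²)*5 = 158 + (2*0)*5 = 158 + 0*5 = 158 + 0 = 158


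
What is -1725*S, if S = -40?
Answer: 69000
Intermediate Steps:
-1725*S = -1725*(-40) = 69000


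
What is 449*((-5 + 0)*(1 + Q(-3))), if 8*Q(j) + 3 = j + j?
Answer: 2245/8 ≈ 280.63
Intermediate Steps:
Q(j) = -3/8 + j/4 (Q(j) = -3/8 + (j + j)/8 = -3/8 + (2*j)/8 = -3/8 + j/4)
449*((-5 + 0)*(1 + Q(-3))) = 449*((-5 + 0)*(1 + (-3/8 + (¼)*(-3)))) = 449*(-5*(1 + (-3/8 - ¾))) = 449*(-5*(1 - 9/8)) = 449*(-5*(-⅛)) = 449*(5/8) = 2245/8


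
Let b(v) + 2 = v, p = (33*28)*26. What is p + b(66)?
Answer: 24088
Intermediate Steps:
p = 24024 (p = 924*26 = 24024)
b(v) = -2 + v
p + b(66) = 24024 + (-2 + 66) = 24024 + 64 = 24088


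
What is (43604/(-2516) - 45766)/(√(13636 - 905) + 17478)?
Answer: -503326462770/192139216637 + 28797715*√12731/192139216637 ≈ -2.6027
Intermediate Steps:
(43604/(-2516) - 45766)/(√(13636 - 905) + 17478) = (43604*(-1/2516) - 45766)/(√12731 + 17478) = (-10901/629 - 45766)/(17478 + √12731) = -28797715/(629*(17478 + √12731))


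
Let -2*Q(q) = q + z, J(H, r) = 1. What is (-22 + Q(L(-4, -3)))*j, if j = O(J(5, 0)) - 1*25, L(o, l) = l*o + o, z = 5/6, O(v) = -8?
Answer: 3487/4 ≈ 871.75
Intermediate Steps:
z = ⅚ (z = 5*(⅙) = ⅚ ≈ 0.83333)
L(o, l) = o + l*o
j = -33 (j = -8 - 1*25 = -8 - 25 = -33)
Q(q) = -5/12 - q/2 (Q(q) = -(q + ⅚)/2 = -(⅚ + q)/2 = -5/12 - q/2)
(-22 + Q(L(-4, -3)))*j = (-22 + (-5/12 - (-2)*(1 - 3)))*(-33) = (-22 + (-5/12 - (-2)*(-2)))*(-33) = (-22 + (-5/12 - ½*8))*(-33) = (-22 + (-5/12 - 4))*(-33) = (-22 - 53/12)*(-33) = -317/12*(-33) = 3487/4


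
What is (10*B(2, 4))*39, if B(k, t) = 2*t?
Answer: 3120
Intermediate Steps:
(10*B(2, 4))*39 = (10*(2*4))*39 = (10*8)*39 = 80*39 = 3120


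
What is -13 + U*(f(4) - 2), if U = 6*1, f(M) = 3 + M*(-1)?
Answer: -31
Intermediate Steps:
f(M) = 3 - M
U = 6
-13 + U*(f(4) - 2) = -13 + 6*((3 - 1*4) - 2) = -13 + 6*((3 - 4) - 2) = -13 + 6*(-1 - 2) = -13 + 6*(-3) = -13 - 18 = -31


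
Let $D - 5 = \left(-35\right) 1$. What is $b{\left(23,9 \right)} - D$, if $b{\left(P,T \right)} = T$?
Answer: $39$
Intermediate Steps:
$D = -30$ ($D = 5 - 35 = -30$)
$b{\left(23,9 \right)} - D = 9 - -30 = 9 + 30 = 39$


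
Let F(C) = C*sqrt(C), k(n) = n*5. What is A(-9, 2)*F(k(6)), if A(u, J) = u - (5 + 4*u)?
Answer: 660*sqrt(30) ≈ 3615.0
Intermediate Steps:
k(n) = 5*n
A(u, J) = -5 - 3*u (A(u, J) = u + (-5 - 4*u) = -5 - 3*u)
F(C) = C**(3/2)
A(-9, 2)*F(k(6)) = (-5 - 3*(-9))*(5*6)**(3/2) = (-5 + 27)*30**(3/2) = 22*(30*sqrt(30)) = 660*sqrt(30)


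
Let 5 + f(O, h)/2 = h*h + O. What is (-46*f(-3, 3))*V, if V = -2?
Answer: 184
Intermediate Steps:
f(O, h) = -10 + 2*O + 2*h**2 (f(O, h) = -10 + 2*(h*h + O) = -10 + 2*(h**2 + O) = -10 + 2*(O + h**2) = -10 + (2*O + 2*h**2) = -10 + 2*O + 2*h**2)
(-46*f(-3, 3))*V = -46*(-10 + 2*(-3) + 2*3**2)*(-2) = -46*(-10 - 6 + 2*9)*(-2) = -46*(-10 - 6 + 18)*(-2) = -46*2*(-2) = -92*(-2) = 184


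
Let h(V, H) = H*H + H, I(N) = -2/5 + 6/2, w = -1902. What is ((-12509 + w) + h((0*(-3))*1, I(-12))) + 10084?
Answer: -107941/25 ≈ -4317.6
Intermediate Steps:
I(N) = 13/5 (I(N) = -2*⅕ + 6*(½) = -⅖ + 3 = 13/5)
h(V, H) = H + H² (h(V, H) = H² + H = H + H²)
((-12509 + w) + h((0*(-3))*1, I(-12))) + 10084 = ((-12509 - 1902) + 13*(1 + 13/5)/5) + 10084 = (-14411 + (13/5)*(18/5)) + 10084 = (-14411 + 234/25) + 10084 = -360041/25 + 10084 = -107941/25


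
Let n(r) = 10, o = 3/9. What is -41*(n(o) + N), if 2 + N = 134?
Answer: -5822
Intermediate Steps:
o = ⅓ (o = 3*(⅑) = ⅓ ≈ 0.33333)
N = 132 (N = -2 + 134 = 132)
-41*(n(o) + N) = -41*(10 + 132) = -41*142 = -5822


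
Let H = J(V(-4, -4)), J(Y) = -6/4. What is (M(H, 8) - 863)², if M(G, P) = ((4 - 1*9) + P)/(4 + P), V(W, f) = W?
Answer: 11909401/16 ≈ 7.4434e+5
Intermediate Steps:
J(Y) = -3/2 (J(Y) = -6*¼ = -3/2)
H = -3/2 ≈ -1.5000
M(G, P) = (-5 + P)/(4 + P) (M(G, P) = ((4 - 9) + P)/(4 + P) = (-5 + P)/(4 + P))
(M(H, 8) - 863)² = ((-5 + 8)/(4 + 8) - 863)² = (3/12 - 863)² = ((1/12)*3 - 863)² = (¼ - 863)² = (-3451/4)² = 11909401/16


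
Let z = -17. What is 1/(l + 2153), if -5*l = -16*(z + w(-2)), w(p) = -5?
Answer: 5/10413 ≈ 0.00048017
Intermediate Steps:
l = -352/5 (l = -(-16)*(-17 - 5)/5 = -(-16)*(-22)/5 = -1/5*352 = -352/5 ≈ -70.400)
1/(l + 2153) = 1/(-352/5 + 2153) = 1/(10413/5) = 5/10413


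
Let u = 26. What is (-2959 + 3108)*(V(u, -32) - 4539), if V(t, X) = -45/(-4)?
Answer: -2698539/4 ≈ -6.7464e+5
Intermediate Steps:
V(t, X) = 45/4 (V(t, X) = -45*(-1/4) = 45/4)
(-2959 + 3108)*(V(u, -32) - 4539) = (-2959 + 3108)*(45/4 - 4539) = 149*(-18111/4) = -2698539/4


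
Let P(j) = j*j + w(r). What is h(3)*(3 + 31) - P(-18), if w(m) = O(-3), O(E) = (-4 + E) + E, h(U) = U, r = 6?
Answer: -212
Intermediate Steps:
O(E) = -4 + 2*E
w(m) = -10 (w(m) = -4 + 2*(-3) = -4 - 6 = -10)
P(j) = -10 + j**2 (P(j) = j*j - 10 = j**2 - 10 = -10 + j**2)
h(3)*(3 + 31) - P(-18) = 3*(3 + 31) - (-10 + (-18)**2) = 3*34 - (-10 + 324) = 102 - 1*314 = 102 - 314 = -212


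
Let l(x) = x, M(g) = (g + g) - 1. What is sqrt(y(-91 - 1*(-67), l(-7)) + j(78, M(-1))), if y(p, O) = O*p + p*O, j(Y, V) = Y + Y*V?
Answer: 6*sqrt(5) ≈ 13.416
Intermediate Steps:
M(g) = -1 + 2*g (M(g) = 2*g - 1 = -1 + 2*g)
j(Y, V) = Y + V*Y
y(p, O) = 2*O*p (y(p, O) = O*p + O*p = 2*O*p)
sqrt(y(-91 - 1*(-67), l(-7)) + j(78, M(-1))) = sqrt(2*(-7)*(-91 - 1*(-67)) + 78*(1 + (-1 + 2*(-1)))) = sqrt(2*(-7)*(-91 + 67) + 78*(1 + (-1 - 2))) = sqrt(2*(-7)*(-24) + 78*(1 - 3)) = sqrt(336 + 78*(-2)) = sqrt(336 - 156) = sqrt(180) = 6*sqrt(5)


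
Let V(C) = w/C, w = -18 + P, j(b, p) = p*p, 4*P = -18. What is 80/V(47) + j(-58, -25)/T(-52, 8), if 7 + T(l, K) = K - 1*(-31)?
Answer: -42503/288 ≈ -147.58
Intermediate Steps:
P = -9/2 (P = (¼)*(-18) = -9/2 ≈ -4.5000)
j(b, p) = p²
w = -45/2 (w = -18 - 9/2 = -45/2 ≈ -22.500)
V(C) = -45/(2*C)
T(l, K) = 24 + K (T(l, K) = -7 + (K - 1*(-31)) = -7 + (K + 31) = -7 + (31 + K) = 24 + K)
80/V(47) + j(-58, -25)/T(-52, 8) = 80/((-45/2/47)) + (-25)²/(24 + 8) = 80/((-45/2*1/47)) + 625/32 = 80/(-45/94) + 625*(1/32) = 80*(-94/45) + 625/32 = -1504/9 + 625/32 = -42503/288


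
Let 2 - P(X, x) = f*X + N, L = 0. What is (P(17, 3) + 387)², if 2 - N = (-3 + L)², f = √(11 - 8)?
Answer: 157683 - 13464*√3 ≈ 1.3436e+5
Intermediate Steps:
f = √3 ≈ 1.7320
N = -7 (N = 2 - (-3 + 0)² = 2 - 1*(-3)² = 2 - 1*9 = 2 - 9 = -7)
P(X, x) = 9 - X*√3 (P(X, x) = 2 - (√3*X - 7) = 2 - (X*√3 - 7) = 2 - (-7 + X*√3) = 2 + (7 - X*√3) = 9 - X*√3)
(P(17, 3) + 387)² = ((9 - 1*17*√3) + 387)² = ((9 - 17*√3) + 387)² = (396 - 17*√3)²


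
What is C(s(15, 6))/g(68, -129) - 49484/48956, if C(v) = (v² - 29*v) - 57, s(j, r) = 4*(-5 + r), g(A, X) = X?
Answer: 325664/1578831 ≈ 0.20627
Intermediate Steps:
s(j, r) = -20 + 4*r
C(v) = -57 + v² - 29*v
C(s(15, 6))/g(68, -129) - 49484/48956 = (-57 + (-20 + 4*6)² - 29*(-20 + 4*6))/(-129) - 49484/48956 = (-57 + (-20 + 24)² - 29*(-20 + 24))*(-1/129) - 49484*1/48956 = (-57 + 4² - 29*4)*(-1/129) - 12371/12239 = (-57 + 16 - 116)*(-1/129) - 12371/12239 = -157*(-1/129) - 12371/12239 = 157/129 - 12371/12239 = 325664/1578831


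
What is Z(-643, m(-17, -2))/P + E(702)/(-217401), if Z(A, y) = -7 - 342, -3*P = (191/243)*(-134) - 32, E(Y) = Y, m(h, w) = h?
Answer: -18444935187/2418223790 ≈ -7.6275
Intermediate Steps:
P = 33370/729 (P = -((191/243)*(-134) - 32)/3 = -(-25594/243 - 32)/3 = -⅓*(-33370/243) = 33370/729 ≈ 45.775)
Z(A, y) = -349
Z(-643, m(-17, -2))/P + E(702)/(-217401) = -349/33370/729 + 702/(-217401) = -349*729/33370 + 702*(-1/217401) = -254421/33370 - 234/72467 = -18444935187/2418223790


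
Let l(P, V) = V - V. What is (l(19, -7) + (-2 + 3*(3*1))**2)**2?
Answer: 2401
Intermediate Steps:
l(P, V) = 0
(l(19, -7) + (-2 + 3*(3*1))**2)**2 = (0 + (-2 + 3*(3*1))**2)**2 = (0 + (-2 + 3*3)**2)**2 = (0 + (-2 + 9)**2)**2 = (0 + 7**2)**2 = (0 + 49)**2 = 49**2 = 2401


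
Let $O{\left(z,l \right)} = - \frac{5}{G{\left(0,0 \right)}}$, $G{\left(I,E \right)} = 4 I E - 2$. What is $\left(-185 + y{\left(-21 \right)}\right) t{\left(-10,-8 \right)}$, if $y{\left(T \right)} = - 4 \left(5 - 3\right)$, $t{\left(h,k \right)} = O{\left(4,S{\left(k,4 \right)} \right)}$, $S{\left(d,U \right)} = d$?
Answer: $- \frac{965}{2} \approx -482.5$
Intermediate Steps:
$G{\left(I,E \right)} = -2 + 4 E I$ ($G{\left(I,E \right)} = 4 E I - 2 = -2 + 4 E I$)
$O{\left(z,l \right)} = \frac{5}{2}$ ($O{\left(z,l \right)} = - \frac{5}{-2 + 4 \cdot 0 \cdot 0} = - \frac{5}{-2 + 0} = - \frac{5}{-2} = \left(-5\right) \left(- \frac{1}{2}\right) = \frac{5}{2}$)
$t{\left(h,k \right)} = \frac{5}{2}$
$y{\left(T \right)} = -8$ ($y{\left(T \right)} = \left(-4\right) 2 = -8$)
$\left(-185 + y{\left(-21 \right)}\right) t{\left(-10,-8 \right)} = \left(-185 - 8\right) \frac{5}{2} = \left(-193\right) \frac{5}{2} = - \frac{965}{2}$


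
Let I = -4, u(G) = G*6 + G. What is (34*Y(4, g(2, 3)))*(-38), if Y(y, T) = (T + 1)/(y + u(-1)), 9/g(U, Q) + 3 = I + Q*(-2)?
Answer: 5168/39 ≈ 132.51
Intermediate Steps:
u(G) = 7*G (u(G) = 6*G + G = 7*G)
g(U, Q) = 9/(-7 - 2*Q) (g(U, Q) = 9/(-3 + (-4 + Q*(-2))) = 9/(-3 + (-4 - 2*Q)) = 9/(-7 - 2*Q))
Y(y, T) = (1 + T)/(-7 + y) (Y(y, T) = (T + 1)/(y + 7*(-1)) = (1 + T)/(y - 7) = (1 + T)/(-7 + y))
(34*Y(4, g(2, 3)))*(-38) = (34*((1 - 9/(7 + 2*3))/(-7 + 4)))*(-38) = (34*((1 - 9/(7 + 6))/(-3)))*(-38) = (34*(-(1 - 9/13)/3))*(-38) = (34*(-1/3*4/13))*(-38) = (34*(-4/39))*(-38) = -136/39*(-38) = 5168/39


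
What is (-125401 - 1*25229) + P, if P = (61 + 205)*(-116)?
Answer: -181486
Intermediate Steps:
P = -30856 (P = 266*(-116) = -30856)
(-125401 - 1*25229) + P = (-125401 - 1*25229) - 30856 = (-125401 - 25229) - 30856 = -150630 - 30856 = -181486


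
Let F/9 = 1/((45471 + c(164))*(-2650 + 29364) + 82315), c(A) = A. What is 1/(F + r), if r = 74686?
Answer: 1219175705/91055356703639 ≈ 1.3389e-5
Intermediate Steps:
F = 9/1219175705 (F = 9/((45471 + 164)*(-2650 + 29364) + 82315) = 9/(45635*26714 + 82315) = 9/(1219093390 + 82315) = 9/1219175705 ≈ 7.3820e-9)
1/(F + r) = 1/(9/1219175705 + 74686) = 1/(91055356703639/1219175705) = 1219175705/91055356703639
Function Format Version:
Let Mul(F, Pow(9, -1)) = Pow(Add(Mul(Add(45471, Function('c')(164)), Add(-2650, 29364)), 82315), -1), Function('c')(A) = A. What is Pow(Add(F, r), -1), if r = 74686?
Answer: Rational(1219175705, 91055356703639) ≈ 1.3389e-5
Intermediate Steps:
F = Rational(9, 1219175705) (F = Mul(9, Pow(Add(Mul(Add(45471, 164), Add(-2650, 29364)), 82315), -1)) = Mul(9, Pow(Add(Mul(45635, 26714), 82315), -1)) = Mul(9, Pow(Add(1219093390, 82315), -1)) = Mul(9, Pow(1219175705, -1)) = Mul(9, Rational(1, 1219175705)) = Rational(9, 1219175705) ≈ 7.3820e-9)
Pow(Add(F, r), -1) = Pow(Add(Rational(9, 1219175705), 74686), -1) = Pow(Rational(91055356703639, 1219175705), -1) = Rational(1219175705, 91055356703639)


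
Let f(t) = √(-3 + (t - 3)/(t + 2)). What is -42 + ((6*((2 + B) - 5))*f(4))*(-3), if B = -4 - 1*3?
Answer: -42 + 30*I*√102 ≈ -42.0 + 302.99*I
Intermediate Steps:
B = -7 (B = -4 - 3 = -7)
f(t) = √(-3 + (-3 + t)/(2 + t))
-42 + ((6*((2 + B) - 5))*f(4))*(-3) = -42 + ((6*((2 - 7) - 5))*√((-9 - 2*4)/(2 + 4)))*(-3) = -42 + ((6*(-5 - 5))*√((-9 - 8)/6))*(-3) = -42 + ((6*(-10))*√((⅙)*(-17)))*(-3) = -42 - 10*I*√102*(-3) = -42 + 30*I*√102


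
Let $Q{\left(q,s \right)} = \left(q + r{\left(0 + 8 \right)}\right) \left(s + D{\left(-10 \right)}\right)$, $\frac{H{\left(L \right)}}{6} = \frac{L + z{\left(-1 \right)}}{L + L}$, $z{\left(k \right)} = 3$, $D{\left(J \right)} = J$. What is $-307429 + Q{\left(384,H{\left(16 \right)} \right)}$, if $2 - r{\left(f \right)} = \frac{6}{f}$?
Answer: $- \frac{19834179}{64} \approx -3.0991 \cdot 10^{5}$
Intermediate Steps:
$r{\left(f \right)} = 2 - \frac{6}{f}$
$H{\left(L \right)} = \frac{3 \left(3 + L\right)}{L}$ ($H{\left(L \right)} = 6 \frac{L + 3}{L + L} = 6 \frac{3 + L}{2 L} = \frac{3 \left(3 + L\right)}{L}$)
$Q{\left(q,s \right)} = \left(-10 + s\right) \left(\frac{5}{4} + q\right)$ ($Q{\left(q,s \right)} = \left(q + \left(2 - \frac{6}{0 + 8}\right)\right) \left(s - 10\right) = \left(q + \left(2 - \frac{6}{8}\right)\right) \left(-10 + s\right) = \left(q + \left(2 - \frac{3}{4}\right)\right) \left(-10 + s\right) = \left(q + \frac{5}{4}\right) \left(-10 + s\right) = \left(\frac{5}{4} + q\right) \left(-10 + s\right) = \left(-10 + s\right) \left(\frac{5}{4} + q\right)$)
$-307429 + Q{\left(384,H{\left(16 \right)} \right)} = -307429 + \left(- \frac{25}{2} - 3840 + \frac{5 \left(3 + \frac{9}{16}\right)}{4} + 384 \left(3 + \frac{9}{16}\right)\right) = -307429 + \left(- \frac{25}{2} - 3840 + \frac{5}{4} \cdot \frac{57}{16} + 384 \cdot \frac{57}{16}\right) = -307429 + \left(- \frac{25}{2} - 3840 + \frac{285}{64} + 1368\right) = -307429 - \frac{158723}{64} = - \frac{19834179}{64}$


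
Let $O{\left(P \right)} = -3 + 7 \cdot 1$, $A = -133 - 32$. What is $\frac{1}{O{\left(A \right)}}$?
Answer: $\frac{1}{4} \approx 0.25$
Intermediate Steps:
$A = -165$
$O{\left(P \right)} = 4$ ($O{\left(P \right)} = -3 + 7 = 4$)
$\frac{1}{O{\left(A \right)}} = \frac{1}{4}$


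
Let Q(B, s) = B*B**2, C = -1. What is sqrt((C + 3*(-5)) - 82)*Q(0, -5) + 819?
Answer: 819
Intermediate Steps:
Q(B, s) = B**3
sqrt((C + 3*(-5)) - 82)*Q(0, -5) + 819 = sqrt((-1 + 3*(-5)) - 82)*0**3 + 819 = sqrt((-1 - 15) - 82)*0 + 819 = sqrt(-16 - 82)*0 + 819 = sqrt(-98)*0 + 819 = (7*I*sqrt(2))*0 + 819 = 0 + 819 = 819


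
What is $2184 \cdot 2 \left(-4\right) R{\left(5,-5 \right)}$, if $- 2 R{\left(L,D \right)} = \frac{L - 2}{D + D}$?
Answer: $- \frac{13104}{5} \approx -2620.8$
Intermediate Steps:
$R{\left(L,D \right)} = - \frac{-2 + L}{4 D}$ ($R{\left(L,D \right)} = - \frac{\left(L - 2\right) \frac{1}{D + D}}{2} = - \frac{\left(-2 + L\right) \frac{1}{2 D}}{2} = - \frac{\frac{1}{2} \frac{1}{D} \left(-2 + L\right)}{2} = - \frac{-2 + L}{4 D}$)
$2184 \cdot 2 \left(-4\right) R{\left(5,-5 \right)} = 2184 \cdot 2 \left(-4\right) \frac{2 - 5}{4 \left(-5\right)} = 2184 \left(- 8 \cdot \frac{1}{4} \left(- \frac{1}{5}\right) \left(2 - 5\right)\right) = 2184 \left(- 8 \cdot \frac{1}{4} \left(- \frac{1}{5}\right) \left(-3\right)\right) = 2184 \left(\left(-8\right) \frac{3}{20}\right) = 2184 \left(- \frac{6}{5}\right) = - \frac{13104}{5}$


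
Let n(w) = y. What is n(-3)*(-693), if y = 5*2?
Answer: -6930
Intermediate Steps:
y = 10
n(w) = 10
n(-3)*(-693) = 10*(-693) = -6930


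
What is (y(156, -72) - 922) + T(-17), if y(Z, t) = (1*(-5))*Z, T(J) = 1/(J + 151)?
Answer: -228067/134 ≈ -1702.0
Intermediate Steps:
T(J) = 1/(151 + J)
y(Z, t) = -5*Z
(y(156, -72) - 922) + T(-17) = (-5*156 - 922) + 1/(151 - 17) = (-780 - 922) + 1/134 = -1702 + 1/134 = -228067/134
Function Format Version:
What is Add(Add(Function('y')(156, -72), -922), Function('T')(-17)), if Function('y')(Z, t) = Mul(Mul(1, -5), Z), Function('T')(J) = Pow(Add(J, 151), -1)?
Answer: Rational(-228067, 134) ≈ -1702.0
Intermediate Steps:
Function('T')(J) = Pow(Add(151, J), -1)
Function('y')(Z, t) = Mul(-5, Z)
Add(Add(Function('y')(156, -72), -922), Function('T')(-17)) = Add(Add(Mul(-5, 156), -922), Pow(Add(151, -17), -1)) = Add(Add(-780, -922), Pow(134, -1)) = Add(-1702, Rational(1, 134)) = Rational(-228067, 134)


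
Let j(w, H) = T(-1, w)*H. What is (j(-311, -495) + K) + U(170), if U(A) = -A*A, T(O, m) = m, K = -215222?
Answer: -90177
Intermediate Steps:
U(A) = -A²
j(w, H) = H*w (j(w, H) = w*H = H*w)
(j(-311, -495) + K) + U(170) = (-495*(-311) - 215222) - 1*170² = (153945 - 215222) - 1*28900 = -61277 - 28900 = -90177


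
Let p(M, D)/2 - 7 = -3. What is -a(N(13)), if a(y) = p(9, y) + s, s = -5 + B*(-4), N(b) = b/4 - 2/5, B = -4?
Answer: -19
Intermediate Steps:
N(b) = -⅖ + b/4 (N(b) = b*(¼) - 2*⅕ = b/4 - ⅖ = -⅖ + b/4)
p(M, D) = 8 (p(M, D) = 14 + 2*(-3) = 14 - 6 = 8)
s = 11 (s = -5 - 4*(-4) = -5 + 16 = 11)
a(y) = 19 (a(y) = 8 + 11 = 19)
-a(N(13)) = -1*19 = -19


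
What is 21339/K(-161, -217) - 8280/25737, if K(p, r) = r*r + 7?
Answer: 2307927/17566808 ≈ 0.13138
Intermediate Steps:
K(p, r) = 7 + r**2 (K(p, r) = r**2 + 7 = 7 + r**2)
21339/K(-161, -217) - 8280/25737 = 21339/(7 + (-217)**2) - 8280/25737 = 21339/(7 + 47089) - 8280*1/25737 = 21339/47096 - 120/373 = 2307927/17566808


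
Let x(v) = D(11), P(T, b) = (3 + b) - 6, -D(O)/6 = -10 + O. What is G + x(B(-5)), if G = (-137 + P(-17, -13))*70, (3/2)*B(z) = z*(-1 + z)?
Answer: -10716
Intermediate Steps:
B(z) = 2*z*(-1 + z)/3 (B(z) = 2*(z*(-1 + z))/3 = 2*z*(-1 + z)/3)
D(O) = 60 - 6*O (D(O) = -6*(-10 + O) = 60 - 6*O)
P(T, b) = -3 + b
x(v) = -6 (x(v) = 60 - 6*11 = 60 - 66 = -6)
G = -10710 (G = (-137 + (-3 - 13))*70 = (-137 - 16)*70 = -153*70 = -10710)
G + x(B(-5)) = -10710 - 6 = -10716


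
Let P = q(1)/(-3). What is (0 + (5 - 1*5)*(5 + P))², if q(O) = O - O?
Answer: 0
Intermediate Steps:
q(O) = 0
P = 0 (P = 0/(-3) = 0*(-⅓) = 0)
(0 + (5 - 1*5)*(5 + P))² = (0 + (5 - 1*5)*(5 + 0))² = (0 + (5 - 5)*5)² = (0 + 0*5)² = (0 + 0)² = 0² = 0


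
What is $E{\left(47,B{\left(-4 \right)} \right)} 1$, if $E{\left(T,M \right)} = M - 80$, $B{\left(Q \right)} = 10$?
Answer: $-70$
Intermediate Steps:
$E{\left(T,M \right)} = -80 + M$ ($E{\left(T,M \right)} = M - 80 = -80 + M$)
$E{\left(47,B{\left(-4 \right)} \right)} 1 = \left(-80 + 10\right) 1 = \left(-70\right) 1 = -70$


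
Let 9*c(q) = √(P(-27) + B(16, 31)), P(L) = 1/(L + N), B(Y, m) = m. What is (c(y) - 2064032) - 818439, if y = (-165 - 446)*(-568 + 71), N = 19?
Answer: -2882471 + √494/36 ≈ -2.8825e+6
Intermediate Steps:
y = 303667 (y = -611*(-497) = 303667)
P(L) = 1/(19 + L) (P(L) = 1/(L + 19) = 1/(19 + L))
c(q) = √494/36 (c(q) = √(1/(19 - 27) + 31)/9 = √(1/(-8) + 31)/9 = √(-⅛ + 31)/9 = √(247/8)/9 = (√494/4)/9 = √494/36)
(c(y) - 2064032) - 818439 = (√494/36 - 2064032) - 818439 = (-2064032 + √494/36) - 818439 = -2882471 + √494/36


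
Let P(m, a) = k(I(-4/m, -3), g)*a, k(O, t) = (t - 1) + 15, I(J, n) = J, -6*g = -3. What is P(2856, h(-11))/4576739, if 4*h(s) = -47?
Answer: -1363/36613912 ≈ -3.7226e-5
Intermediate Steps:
g = ½ (g = -⅙*(-3) = ½ ≈ 0.50000)
h(s) = -47/4 (h(s) = (¼)*(-47) = -47/4)
k(O, t) = 14 + t (k(O, t) = (-1 + t) + 15 = 14 + t)
P(m, a) = 29*a/2 (P(m, a) = (14 + ½)*a = 29*a/2)
P(2856, h(-11))/4576739 = ((29/2)*(-47/4))/4576739 = -1363/8*1/4576739 = -1363/36613912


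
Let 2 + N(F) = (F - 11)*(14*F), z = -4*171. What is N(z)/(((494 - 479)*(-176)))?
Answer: -3327659/1320 ≈ -2521.0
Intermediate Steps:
z = -684
N(F) = -2 + 14*F*(-11 + F) (N(F) = -2 + (F - 11)*(14*F) = -2 + (-11 + F)*(14*F) = -2 + 14*F*(-11 + F))
N(z)/(((494 - 479)*(-176))) = (-2 - 154*(-684) + 14*(-684)**2)/(((494 - 479)*(-176))) = (-2 + 105336 + 14*467856)/((15*(-176))) = (-2 + 105336 + 6549984)/(-2640) = 6655318*(-1/2640) = -3327659/1320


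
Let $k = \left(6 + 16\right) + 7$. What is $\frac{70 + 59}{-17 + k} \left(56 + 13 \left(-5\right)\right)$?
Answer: $- \frac{387}{4} \approx -96.75$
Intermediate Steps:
$k = 29$ ($k = 22 + 7 = 29$)
$\frac{70 + 59}{-17 + k} \left(56 + 13 \left(-5\right)\right) = \frac{70 + 59}{-17 + 29} \left(56 + 13 \left(-5\right)\right) = \frac{129}{12} \left(56 - 65\right) = 129 \cdot \frac{1}{12} \left(-9\right) = \frac{43}{4} \left(-9\right) = - \frac{387}{4}$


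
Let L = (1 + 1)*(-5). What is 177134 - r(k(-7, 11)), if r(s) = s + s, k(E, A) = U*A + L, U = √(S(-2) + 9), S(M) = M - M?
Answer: 177088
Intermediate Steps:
S(M) = 0
L = -10 (L = 2*(-5) = -10)
U = 3 (U = √(0 + 9) = √9 = 3)
k(E, A) = -10 + 3*A (k(E, A) = 3*A - 10 = -10 + 3*A)
r(s) = 2*s
177134 - r(k(-7, 11)) = 177134 - 2*(-10 + 3*11) = 177134 - 2*(-10 + 33) = 177134 - 2*23 = 177134 - 1*46 = 177134 - 46 = 177088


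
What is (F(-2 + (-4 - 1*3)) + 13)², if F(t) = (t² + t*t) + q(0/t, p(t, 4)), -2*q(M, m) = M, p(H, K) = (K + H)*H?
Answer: 30625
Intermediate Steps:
p(H, K) = H*(H + K) (p(H, K) = (H + K)*H = H*(H + K))
q(M, m) = -M/2
F(t) = 2*t² (F(t) = (t² + t*t) - 0/t = (t² + t²) - ½*0 = 2*t² + 0 = 2*t²)
(F(-2 + (-4 - 1*3)) + 13)² = (2*(-2 + (-4 - 1*3))² + 13)² = (2*(-2 + (-4 - 3))² + 13)² = (2*(-2 - 7)² + 13)² = (2*(-9)² + 13)² = (2*81 + 13)² = (162 + 13)² = 175² = 30625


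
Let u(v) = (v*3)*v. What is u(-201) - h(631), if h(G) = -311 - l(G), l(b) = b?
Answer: 122145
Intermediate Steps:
u(v) = 3*v² (u(v) = (3*v)*v = 3*v²)
h(G) = -311 - G
u(-201) - h(631) = 3*(-201)² - (-311 - 1*631) = 3*40401 - (-311 - 631) = 121203 - 1*(-942) = 121203 + 942 = 122145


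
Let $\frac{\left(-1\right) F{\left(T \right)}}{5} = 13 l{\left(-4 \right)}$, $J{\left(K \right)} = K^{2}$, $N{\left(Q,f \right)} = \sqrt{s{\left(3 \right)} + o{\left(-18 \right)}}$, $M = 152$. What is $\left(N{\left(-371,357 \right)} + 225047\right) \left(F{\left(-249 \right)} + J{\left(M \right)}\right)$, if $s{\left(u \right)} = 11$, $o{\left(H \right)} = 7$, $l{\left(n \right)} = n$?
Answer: $5257998108 + 70092 \sqrt{2} \approx 5.2581 \cdot 10^{9}$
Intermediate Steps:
$N{\left(Q,f \right)} = 3 \sqrt{2}$ ($N{\left(Q,f \right)} = \sqrt{11 + 7} = \sqrt{18} = 3 \sqrt{2}$)
$F{\left(T \right)} = 260$ ($F{\left(T \right)} = - 5 \cdot 13 \left(-4\right) = \left(-5\right) \left(-52\right) = 260$)
$\left(N{\left(-371,357 \right)} + 225047\right) \left(F{\left(-249 \right)} + J{\left(M \right)}\right) = \left(3 \sqrt{2} + 225047\right) \left(260 + 152^{2}\right) = \left(225047 + 3 \sqrt{2}\right) \left(260 + 23104\right) = \left(225047 + 3 \sqrt{2}\right) 23364 = 5257998108 + 70092 \sqrt{2}$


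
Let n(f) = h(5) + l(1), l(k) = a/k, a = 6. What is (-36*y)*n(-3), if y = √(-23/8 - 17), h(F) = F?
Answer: -99*I*√318 ≈ -1765.4*I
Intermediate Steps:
l(k) = 6/k
n(f) = 11 (n(f) = 5 + 6/1 = 5 + 6*1 = 5 + 6 = 11)
y = I*√318/4 (y = √(-23*⅛ - 17) = √(-23/8 - 17) = √(-159/8) = I*√318/4 ≈ 4.4581*I)
(-36*y)*n(-3) = -9*I*√318*11 = -99*I*√318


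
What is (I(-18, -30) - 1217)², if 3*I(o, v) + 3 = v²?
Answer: 842724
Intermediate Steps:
I(o, v) = -1 + v²/3
(I(-18, -30) - 1217)² = ((-1 + (⅓)*(-30)²) - 1217)² = ((-1 + (⅓)*900) - 1217)² = ((-1 + 300) - 1217)² = (299 - 1217)² = (-918)² = 842724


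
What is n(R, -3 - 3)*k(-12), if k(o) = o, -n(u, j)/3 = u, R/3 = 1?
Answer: 108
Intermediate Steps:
R = 3 (R = 3*1 = 3)
n(u, j) = -3*u
n(R, -3 - 3)*k(-12) = -3*3*(-12) = -9*(-12) = 108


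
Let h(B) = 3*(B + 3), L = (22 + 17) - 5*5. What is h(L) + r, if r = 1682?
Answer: 1733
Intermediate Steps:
L = 14 (L = 39 - 25 = 14)
h(B) = 9 + 3*B (h(B) = 3*(3 + B) = 9 + 3*B)
h(L) + r = (9 + 3*14) + 1682 = (9 + 42) + 1682 = 51 + 1682 = 1733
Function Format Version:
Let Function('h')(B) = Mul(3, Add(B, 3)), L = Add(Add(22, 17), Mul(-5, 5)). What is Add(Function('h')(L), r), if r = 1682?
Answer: 1733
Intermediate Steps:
L = 14 (L = Add(39, -25) = 14)
Function('h')(B) = Add(9, Mul(3, B)) (Function('h')(B) = Mul(3, Add(3, B)) = Add(9, Mul(3, B)))
Add(Function('h')(L), r) = Add(Add(9, Mul(3, 14)), 1682) = Add(Add(9, 42), 1682) = Add(51, 1682) = 1733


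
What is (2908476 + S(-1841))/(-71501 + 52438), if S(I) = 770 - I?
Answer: -2911087/19063 ≈ -152.71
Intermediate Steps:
(2908476 + S(-1841))/(-71501 + 52438) = (2908476 + (770 - 1*(-1841)))/(-71501 + 52438) = (2908476 + (770 + 1841))/(-19063) = (2908476 + 2611)*(-1/19063) = 2911087*(-1/19063) = -2911087/19063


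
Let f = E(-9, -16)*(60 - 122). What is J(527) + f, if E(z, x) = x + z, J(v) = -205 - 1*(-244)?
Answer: 1589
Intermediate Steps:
J(v) = 39 (J(v) = -205 + 244 = 39)
f = 1550 (f = (-16 - 9)*(60 - 122) = -25*(-62) = 1550)
J(527) + f = 39 + 1550 = 1589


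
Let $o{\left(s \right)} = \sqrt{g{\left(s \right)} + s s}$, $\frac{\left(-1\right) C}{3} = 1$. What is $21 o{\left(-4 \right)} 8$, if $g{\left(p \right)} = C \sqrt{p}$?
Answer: $168 \sqrt{16 - 6 i} \approx 683.33 - 123.91 i$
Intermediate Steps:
$C = -3$ ($C = \left(-3\right) 1 = -3$)
$g{\left(p \right)} = - 3 \sqrt{p}$
$o{\left(s \right)} = \sqrt{s^{2} - 3 \sqrt{s}}$ ($o{\left(s \right)} = \sqrt{- 3 \sqrt{s} + s s} = \sqrt{- 3 \sqrt{s} + s^{2}} = \sqrt{s^{2} - 3 \sqrt{s}}$)
$21 o{\left(-4 \right)} 8 = 21 \sqrt{\left(-4\right)^{2} - 3 \sqrt{-4}} \cdot 8 = 21 \sqrt{16 - 3 \cdot 2 i} 8 = 21 \sqrt{16 - 6 i} 8 = 168 \sqrt{16 - 6 i}$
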